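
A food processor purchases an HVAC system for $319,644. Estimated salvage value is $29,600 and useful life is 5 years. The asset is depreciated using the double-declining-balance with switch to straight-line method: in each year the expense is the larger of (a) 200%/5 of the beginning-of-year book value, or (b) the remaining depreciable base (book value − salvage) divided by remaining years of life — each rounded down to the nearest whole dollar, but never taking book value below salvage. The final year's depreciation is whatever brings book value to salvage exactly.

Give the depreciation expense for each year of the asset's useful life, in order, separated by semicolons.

Depreciable base = $319,644 − $29,600 = $290,044.
Year 1: DB = ⌊$319,644 × 200%/5⌋ = $127,857; SL = ⌊$290,044/5⌋ = $58,008 → take DB $127,857. Book value $191,787.
Year 2: DB = ⌊$191,787 × 200%/5⌋ = $76,714; SL = ⌊$162,187/4⌋ = $40,546 → take DB $76,714. Book value $115,073.
Year 3: DB = ⌊$115,073 × 200%/5⌋ = $46,029; SL = ⌊$85,473/3⌋ = $28,491 → take DB $46,029. Book value $69,044.
Year 4: DB = ⌊$69,044 × 200%/5⌋ = $27,617; SL = ⌊$39,444/2⌋ = $19,722 → take DB $27,617. Book value $41,427.
Year 5 (final): $41,427 − $29,600 = $11,827. Book value $29,600.

$127,857; $76,714; $46,029; $27,617; $11,827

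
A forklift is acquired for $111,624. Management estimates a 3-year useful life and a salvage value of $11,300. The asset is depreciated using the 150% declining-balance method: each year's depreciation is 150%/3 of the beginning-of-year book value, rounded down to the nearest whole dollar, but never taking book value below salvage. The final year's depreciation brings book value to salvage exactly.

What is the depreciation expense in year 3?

Depreciable base = $111,624 − $11,300 = $100,324.
Year 1: ⌊$111,624 × 150%/3⌋ = $55,812. Book value $55,812.
Year 2: ⌊$55,812 × 150%/3⌋ = $27,906. Book value $27,906.
Year 3 (final): $27,906 − $11,300 = $16,606. Book value $11,300.

$16,606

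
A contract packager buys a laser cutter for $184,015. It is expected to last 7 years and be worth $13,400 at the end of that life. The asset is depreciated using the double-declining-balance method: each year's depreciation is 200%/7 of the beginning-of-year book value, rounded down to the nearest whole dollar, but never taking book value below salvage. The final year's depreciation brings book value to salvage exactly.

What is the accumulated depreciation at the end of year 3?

$116,953

Depreciable base = $184,015 − $13,400 = $170,615.
Year 1: ⌊$184,015 × 200%/7⌋ = $52,575. Book value $131,440.
Year 2: ⌊$131,440 × 200%/7⌋ = $37,554. Book value $93,886.
Year 3: ⌊$93,886 × 200%/7⌋ = $26,824. Book value $67,062.
Accumulated through year 3 = $184,015 − $67,062 = $116,953.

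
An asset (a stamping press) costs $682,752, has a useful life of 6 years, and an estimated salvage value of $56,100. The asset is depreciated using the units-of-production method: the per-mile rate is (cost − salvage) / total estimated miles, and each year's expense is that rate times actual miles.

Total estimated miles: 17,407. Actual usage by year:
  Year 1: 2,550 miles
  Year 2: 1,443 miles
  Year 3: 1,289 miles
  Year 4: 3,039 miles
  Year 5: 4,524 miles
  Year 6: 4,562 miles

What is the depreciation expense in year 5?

$162,864

Depreciable base = $682,752 − $56,100 = $626,652.
Rate = $626,652 / 17,407 miles = $36 per mile.
Year 1: 2,550 × $36 = $91,800. Book value $590,952.
Year 2: 1,443 × $36 = $51,948. Book value $539,004.
Year 3: 1,289 × $36 = $46,404. Book value $492,600.
Year 4: 3,039 × $36 = $109,404. Book value $383,196.
Year 5: 4,524 × $36 = $162,864. Book value $220,332.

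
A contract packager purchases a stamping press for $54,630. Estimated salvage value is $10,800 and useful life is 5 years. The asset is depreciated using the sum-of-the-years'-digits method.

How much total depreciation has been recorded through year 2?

$26,298

Depreciable base = $54,630 − $10,800 = $43,830.
Sum of the years' digits = 5+4+3+2+1 = 15.
Year 1: $43,830 × 5/15 = $14,610. Book value $40,020.
Year 2: $43,830 × 4/15 = $11,688. Book value $28,332.
Accumulated through year 2 = $54,630 − $28,332 = $26,298.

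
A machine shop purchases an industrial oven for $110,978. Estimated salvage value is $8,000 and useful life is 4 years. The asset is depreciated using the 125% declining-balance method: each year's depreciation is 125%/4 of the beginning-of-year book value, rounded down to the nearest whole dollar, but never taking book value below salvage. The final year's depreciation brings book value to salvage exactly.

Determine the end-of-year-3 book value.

$36,063

Depreciable base = $110,978 − $8,000 = $102,978.
Year 1: ⌊$110,978 × 125%/4⌋ = $34,680. Book value $76,298.
Year 2: ⌊$76,298 × 125%/4⌋ = $23,843. Book value $52,455.
Year 3: ⌊$52,455 × 125%/4⌋ = $16,392. Book value $36,063.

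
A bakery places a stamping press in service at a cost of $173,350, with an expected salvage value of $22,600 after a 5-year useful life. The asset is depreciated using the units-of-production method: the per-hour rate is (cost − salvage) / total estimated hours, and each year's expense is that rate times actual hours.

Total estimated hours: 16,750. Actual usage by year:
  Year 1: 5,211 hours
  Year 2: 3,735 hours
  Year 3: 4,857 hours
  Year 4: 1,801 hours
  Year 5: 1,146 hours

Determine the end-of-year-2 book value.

Depreciable base = $173,350 − $22,600 = $150,750.
Rate = $150,750 / 16,750 hours = $9 per hour.
Year 1: 5,211 × $9 = $46,899. Book value $126,451.
Year 2: 3,735 × $9 = $33,615. Book value $92,836.

$92,836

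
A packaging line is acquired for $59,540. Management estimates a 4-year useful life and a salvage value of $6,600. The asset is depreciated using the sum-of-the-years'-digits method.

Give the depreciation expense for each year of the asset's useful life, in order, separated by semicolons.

$21,176; $15,882; $10,588; $5,294

Depreciable base = $59,540 − $6,600 = $52,940.
Sum of the years' digits = 4+3+2+1 = 10.
Year 1: $52,940 × 4/10 = $21,176. Book value $38,364.
Year 2: $52,940 × 3/10 = $15,882. Book value $22,482.
Year 3: $52,940 × 2/10 = $10,588. Book value $11,894.
Year 4: $52,940 × 1/10 = $5,294. Book value $6,600.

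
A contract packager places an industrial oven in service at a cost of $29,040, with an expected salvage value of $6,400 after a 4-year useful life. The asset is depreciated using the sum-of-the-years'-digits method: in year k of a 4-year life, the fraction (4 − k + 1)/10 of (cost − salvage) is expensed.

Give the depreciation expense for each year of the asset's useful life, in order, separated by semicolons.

Depreciable base = $29,040 − $6,400 = $22,640.
Sum of the years' digits = 4+3+2+1 = 10.
Year 1: $22,640 × 4/10 = $9,056. Book value $19,984.
Year 2: $22,640 × 3/10 = $6,792. Book value $13,192.
Year 3: $22,640 × 2/10 = $4,528. Book value $8,664.
Year 4: $22,640 × 1/10 = $2,264. Book value $6,400.

$9,056; $6,792; $4,528; $2,264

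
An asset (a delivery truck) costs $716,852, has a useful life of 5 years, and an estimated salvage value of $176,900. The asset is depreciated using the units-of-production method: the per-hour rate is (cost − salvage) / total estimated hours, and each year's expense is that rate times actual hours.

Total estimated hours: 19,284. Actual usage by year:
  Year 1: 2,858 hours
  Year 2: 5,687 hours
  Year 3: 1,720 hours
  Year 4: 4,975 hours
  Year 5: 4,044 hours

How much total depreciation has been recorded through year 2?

$239,260

Depreciable base = $716,852 − $176,900 = $539,952.
Rate = $539,952 / 19,284 hours = $28 per hour.
Year 1: 2,858 × $28 = $80,024. Book value $636,828.
Year 2: 5,687 × $28 = $159,236. Book value $477,592.
Accumulated through year 2 = $716,852 − $477,592 = $239,260.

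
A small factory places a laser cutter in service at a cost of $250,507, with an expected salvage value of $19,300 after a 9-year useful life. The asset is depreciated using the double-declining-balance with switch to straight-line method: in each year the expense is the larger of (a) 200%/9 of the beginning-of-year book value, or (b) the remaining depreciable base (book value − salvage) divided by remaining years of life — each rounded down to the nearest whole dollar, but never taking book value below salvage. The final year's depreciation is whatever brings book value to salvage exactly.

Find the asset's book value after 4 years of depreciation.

$91,674

Depreciable base = $250,507 − $19,300 = $231,207.
Year 1: DB = ⌊$250,507 × 200%/9⌋ = $55,668; SL = ⌊$231,207/9⌋ = $25,689 → take DB $55,668. Book value $194,839.
Year 2: DB = ⌊$194,839 × 200%/9⌋ = $43,297; SL = ⌊$175,539/8⌋ = $21,942 → take DB $43,297. Book value $151,542.
Year 3: DB = ⌊$151,542 × 200%/9⌋ = $33,676; SL = ⌊$132,242/7⌋ = $18,891 → take DB $33,676. Book value $117,866.
Year 4: DB = ⌊$117,866 × 200%/9⌋ = $26,192; SL = ⌊$98,566/6⌋ = $16,427 → take DB $26,192. Book value $91,674.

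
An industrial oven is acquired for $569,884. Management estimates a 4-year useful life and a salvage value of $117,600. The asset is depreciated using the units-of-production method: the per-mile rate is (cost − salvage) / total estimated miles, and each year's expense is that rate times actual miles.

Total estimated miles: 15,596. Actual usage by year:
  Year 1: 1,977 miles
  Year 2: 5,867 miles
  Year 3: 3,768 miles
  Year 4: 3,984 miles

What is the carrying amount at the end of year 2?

Depreciable base = $569,884 − $117,600 = $452,284.
Rate = $452,284 / 15,596 miles = $29 per mile.
Year 1: 1,977 × $29 = $57,333. Book value $512,551.
Year 2: 5,867 × $29 = $170,143. Book value $342,408.

$342,408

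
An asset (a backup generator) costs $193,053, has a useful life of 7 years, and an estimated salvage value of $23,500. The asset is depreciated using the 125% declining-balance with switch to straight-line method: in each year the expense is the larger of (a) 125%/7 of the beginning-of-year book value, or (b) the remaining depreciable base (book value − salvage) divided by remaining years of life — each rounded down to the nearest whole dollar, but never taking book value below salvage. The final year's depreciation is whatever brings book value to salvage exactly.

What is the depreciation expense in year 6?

$20,876

Depreciable base = $193,053 − $23,500 = $169,553.
Year 1: DB = ⌊$193,053 × 125%/7⌋ = $34,473; SL = ⌊$169,553/7⌋ = $24,221 → take DB $34,473. Book value $158,580.
Year 2: DB = ⌊$158,580 × 125%/7⌋ = $28,317; SL = ⌊$135,080/6⌋ = $22,513 → take DB $28,317. Book value $130,263.
Year 3: DB = ⌊$130,263 × 125%/7⌋ = $23,261; SL = ⌊$106,763/5⌋ = $21,352 → take DB $23,261. Book value $107,002.
Year 4: DB = ⌊$107,002 × 125%/7⌋ = $19,107; SL = ⌊$83,502/4⌋ = $20,875 → take SL $20,875. Book value $86,127.
Year 5: DB = ⌊$86,127 × 125%/7⌋ = $15,379; SL = ⌊$62,627/3⌋ = $20,875 → take SL $20,875. Book value $65,252.
Year 6: DB = ⌊$65,252 × 125%/7⌋ = $11,652; SL = ⌊$41,752/2⌋ = $20,876 → take SL $20,876. Book value $44,376.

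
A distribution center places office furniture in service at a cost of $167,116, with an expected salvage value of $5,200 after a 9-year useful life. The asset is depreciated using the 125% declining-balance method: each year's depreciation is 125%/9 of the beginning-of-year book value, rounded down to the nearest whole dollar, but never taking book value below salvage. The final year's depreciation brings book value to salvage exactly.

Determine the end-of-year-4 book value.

Depreciable base = $167,116 − $5,200 = $161,916.
Year 1: ⌊$167,116 × 125%/9⌋ = $23,210. Book value $143,906.
Year 2: ⌊$143,906 × 125%/9⌋ = $19,986. Book value $123,920.
Year 3: ⌊$123,920 × 125%/9⌋ = $17,211. Book value $106,709.
Year 4: ⌊$106,709 × 125%/9⌋ = $14,820. Book value $91,889.

$91,889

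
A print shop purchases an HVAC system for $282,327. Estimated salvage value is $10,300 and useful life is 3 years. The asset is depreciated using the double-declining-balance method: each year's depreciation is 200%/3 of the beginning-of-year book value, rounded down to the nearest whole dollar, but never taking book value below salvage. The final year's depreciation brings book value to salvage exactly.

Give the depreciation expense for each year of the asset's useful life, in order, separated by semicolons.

$188,218; $62,739; $21,070

Depreciable base = $282,327 − $10,300 = $272,027.
Year 1: ⌊$282,327 × 200%/3⌋ = $188,218. Book value $94,109.
Year 2: ⌊$94,109 × 200%/3⌋ = $62,739. Book value $31,370.
Year 3 (final): $31,370 − $10,300 = $21,070. Book value $10,300.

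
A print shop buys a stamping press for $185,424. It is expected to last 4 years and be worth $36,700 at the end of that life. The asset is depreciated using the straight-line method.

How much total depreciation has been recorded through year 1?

$37,181

Depreciable base = $185,424 − $36,700 = $148,724.
Annual expense = $148,724 / 4 = $37,181.
End of year 1: book value $148,243.
Accumulated through year 1 = $185,424 − $148,243 = $37,181.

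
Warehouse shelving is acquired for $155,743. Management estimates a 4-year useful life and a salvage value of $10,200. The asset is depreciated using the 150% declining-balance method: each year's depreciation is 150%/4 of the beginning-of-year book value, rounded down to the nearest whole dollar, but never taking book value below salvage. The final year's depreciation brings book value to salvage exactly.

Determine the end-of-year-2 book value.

$60,838

Depreciable base = $155,743 − $10,200 = $145,543.
Year 1: ⌊$155,743 × 150%/4⌋ = $58,403. Book value $97,340.
Year 2: ⌊$97,340 × 150%/4⌋ = $36,502. Book value $60,838.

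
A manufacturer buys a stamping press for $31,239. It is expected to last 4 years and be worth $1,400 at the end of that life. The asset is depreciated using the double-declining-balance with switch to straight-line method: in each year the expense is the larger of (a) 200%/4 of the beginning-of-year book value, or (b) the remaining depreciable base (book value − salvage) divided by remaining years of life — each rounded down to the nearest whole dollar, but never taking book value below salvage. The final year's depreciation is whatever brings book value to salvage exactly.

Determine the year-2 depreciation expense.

Depreciable base = $31,239 − $1,400 = $29,839.
Year 1: DB = ⌊$31,239 × 200%/4⌋ = $15,619; SL = ⌊$29,839/4⌋ = $7,459 → take DB $15,619. Book value $15,620.
Year 2: DB = ⌊$15,620 × 200%/4⌋ = $7,810; SL = ⌊$14,220/3⌋ = $4,740 → take DB $7,810. Book value $7,810.

$7,810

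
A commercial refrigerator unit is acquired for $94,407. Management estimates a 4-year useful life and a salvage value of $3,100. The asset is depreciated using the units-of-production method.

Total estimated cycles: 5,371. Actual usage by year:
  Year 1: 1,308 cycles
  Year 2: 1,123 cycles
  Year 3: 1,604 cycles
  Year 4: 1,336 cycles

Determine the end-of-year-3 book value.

$25,812

Depreciable base = $94,407 − $3,100 = $91,307.
Rate = $91,307 / 5,371 cycles = $17 per cycle.
Year 1: 1,308 × $17 = $22,236. Book value $72,171.
Year 2: 1,123 × $17 = $19,091. Book value $53,080.
Year 3: 1,604 × $17 = $27,268. Book value $25,812.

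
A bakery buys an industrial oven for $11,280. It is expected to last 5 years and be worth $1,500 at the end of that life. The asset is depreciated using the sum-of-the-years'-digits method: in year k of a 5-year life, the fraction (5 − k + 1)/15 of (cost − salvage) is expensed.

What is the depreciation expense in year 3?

$1,956

Depreciable base = $11,280 − $1,500 = $9,780.
Sum of the years' digits = 5+4+3+2+1 = 15.
Year 1: $9,780 × 5/15 = $3,260. Book value $8,020.
Year 2: $9,780 × 4/15 = $2,608. Book value $5,412.
Year 3: $9,780 × 3/15 = $1,956. Book value $3,456.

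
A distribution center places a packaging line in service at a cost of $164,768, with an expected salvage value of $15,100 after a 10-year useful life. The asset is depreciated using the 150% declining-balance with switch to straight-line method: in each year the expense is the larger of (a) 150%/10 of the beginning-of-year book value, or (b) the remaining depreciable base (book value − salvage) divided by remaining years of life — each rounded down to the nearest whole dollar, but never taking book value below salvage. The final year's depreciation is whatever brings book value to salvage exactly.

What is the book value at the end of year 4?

Depreciable base = $164,768 − $15,100 = $149,668.
Year 1: DB = ⌊$164,768 × 150%/10⌋ = $24,715; SL = ⌊$149,668/10⌋ = $14,966 → take DB $24,715. Book value $140,053.
Year 2: DB = ⌊$140,053 × 150%/10⌋ = $21,007; SL = ⌊$124,953/9⌋ = $13,883 → take DB $21,007. Book value $119,046.
Year 3: DB = ⌊$119,046 × 150%/10⌋ = $17,856; SL = ⌊$103,946/8⌋ = $12,993 → take DB $17,856. Book value $101,190.
Year 4: DB = ⌊$101,190 × 150%/10⌋ = $15,178; SL = ⌊$86,090/7⌋ = $12,298 → take DB $15,178. Book value $86,012.

$86,012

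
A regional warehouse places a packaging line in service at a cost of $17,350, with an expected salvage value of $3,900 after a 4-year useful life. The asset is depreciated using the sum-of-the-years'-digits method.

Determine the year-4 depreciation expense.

Depreciable base = $17,350 − $3,900 = $13,450.
Sum of the years' digits = 4+3+2+1 = 10.
Year 1: $13,450 × 4/10 = $5,380. Book value $11,970.
Year 2: $13,450 × 3/10 = $4,035. Book value $7,935.
Year 3: $13,450 × 2/10 = $2,690. Book value $5,245.
Year 4: $13,450 × 1/10 = $1,345. Book value $3,900.

$1,345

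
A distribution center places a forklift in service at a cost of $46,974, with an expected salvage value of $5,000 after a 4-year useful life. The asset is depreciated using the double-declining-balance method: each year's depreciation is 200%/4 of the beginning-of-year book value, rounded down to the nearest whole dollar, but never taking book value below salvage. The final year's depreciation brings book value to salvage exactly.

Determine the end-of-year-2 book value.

$11,744

Depreciable base = $46,974 − $5,000 = $41,974.
Year 1: ⌊$46,974 × 200%/4⌋ = $23,487. Book value $23,487.
Year 2: ⌊$23,487 × 200%/4⌋ = $11,743. Book value $11,744.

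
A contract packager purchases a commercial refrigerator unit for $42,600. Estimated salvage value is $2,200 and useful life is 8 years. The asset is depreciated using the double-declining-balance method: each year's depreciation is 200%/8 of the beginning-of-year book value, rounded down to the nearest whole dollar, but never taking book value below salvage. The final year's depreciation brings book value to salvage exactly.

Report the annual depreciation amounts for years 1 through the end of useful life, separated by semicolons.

Depreciable base = $42,600 − $2,200 = $40,400.
Year 1: ⌊$42,600 × 200%/8⌋ = $10,650. Book value $31,950.
Year 2: ⌊$31,950 × 200%/8⌋ = $7,987. Book value $23,963.
Year 3: ⌊$23,963 × 200%/8⌋ = $5,990. Book value $17,973.
Year 4: ⌊$17,973 × 200%/8⌋ = $4,493. Book value $13,480.
Year 5: ⌊$13,480 × 200%/8⌋ = $3,370. Book value $10,110.
Year 6: ⌊$10,110 × 200%/8⌋ = $2,527. Book value $7,583.
Year 7: ⌊$7,583 × 200%/8⌋ = $1,895. Book value $5,688.
Year 8 (final): $5,688 − $2,200 = $3,488. Book value $2,200.

$10,650; $7,987; $5,990; $4,493; $3,370; $2,527; $1,895; $3,488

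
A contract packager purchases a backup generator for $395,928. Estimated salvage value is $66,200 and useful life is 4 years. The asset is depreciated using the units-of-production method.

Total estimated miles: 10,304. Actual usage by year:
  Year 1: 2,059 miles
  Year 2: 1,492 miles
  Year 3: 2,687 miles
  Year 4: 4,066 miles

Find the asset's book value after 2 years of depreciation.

Depreciable base = $395,928 − $66,200 = $329,728.
Rate = $329,728 / 10,304 miles = $32 per mile.
Year 1: 2,059 × $32 = $65,888. Book value $330,040.
Year 2: 1,492 × $32 = $47,744. Book value $282,296.

$282,296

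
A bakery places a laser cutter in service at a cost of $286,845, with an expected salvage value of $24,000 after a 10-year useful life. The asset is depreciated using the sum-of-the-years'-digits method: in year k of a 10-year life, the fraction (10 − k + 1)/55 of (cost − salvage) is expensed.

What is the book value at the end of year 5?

Depreciable base = $286,845 − $24,000 = $262,845.
Sum of the years' digits = 10+9+8+7+6+5+4+3+2+1 = 55.
Year 1: $262,845 × 10/55 = $47,790. Book value $239,055.
Year 2: $262,845 × 9/55 = $43,011. Book value $196,044.
Year 3: $262,845 × 8/55 = $38,232. Book value $157,812.
Year 4: $262,845 × 7/55 = $33,453. Book value $124,359.
Year 5: $262,845 × 6/55 = $28,674. Book value $95,685.

$95,685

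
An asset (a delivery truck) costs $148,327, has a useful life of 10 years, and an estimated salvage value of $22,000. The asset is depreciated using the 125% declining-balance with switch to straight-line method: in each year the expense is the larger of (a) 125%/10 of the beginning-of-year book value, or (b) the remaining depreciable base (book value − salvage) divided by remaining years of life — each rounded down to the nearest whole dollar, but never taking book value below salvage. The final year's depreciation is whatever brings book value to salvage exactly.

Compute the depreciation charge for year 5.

Depreciable base = $148,327 − $22,000 = $126,327.
Year 1: DB = ⌊$148,327 × 125%/10⌋ = $18,540; SL = ⌊$126,327/10⌋ = $12,632 → take DB $18,540. Book value $129,787.
Year 2: DB = ⌊$129,787 × 125%/10⌋ = $16,223; SL = ⌊$107,787/9⌋ = $11,976 → take DB $16,223. Book value $113,564.
Year 3: DB = ⌊$113,564 × 125%/10⌋ = $14,195; SL = ⌊$91,564/8⌋ = $11,445 → take DB $14,195. Book value $99,369.
Year 4: DB = ⌊$99,369 × 125%/10⌋ = $12,421; SL = ⌊$77,369/7⌋ = $11,052 → take DB $12,421. Book value $86,948.
Year 5: DB = ⌊$86,948 × 125%/10⌋ = $10,868; SL = ⌊$64,948/6⌋ = $10,824 → take DB $10,868. Book value $76,080.

$10,868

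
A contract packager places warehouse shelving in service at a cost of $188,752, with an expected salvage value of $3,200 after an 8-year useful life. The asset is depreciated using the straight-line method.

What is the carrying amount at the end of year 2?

$142,364

Depreciable base = $188,752 − $3,200 = $185,552.
Annual expense = $185,552 / 8 = $23,194.
End of year 1: book value $165,558.
End of year 2: book value $142,364.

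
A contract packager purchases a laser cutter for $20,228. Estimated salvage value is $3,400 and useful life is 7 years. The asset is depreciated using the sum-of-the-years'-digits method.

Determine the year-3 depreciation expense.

Depreciable base = $20,228 − $3,400 = $16,828.
Sum of the years' digits = 7+6+5+4+3+2+1 = 28.
Year 1: $16,828 × 7/28 = $4,207. Book value $16,021.
Year 2: $16,828 × 6/28 = $3,606. Book value $12,415.
Year 3: $16,828 × 5/28 = $3,005. Book value $9,410.

$3,005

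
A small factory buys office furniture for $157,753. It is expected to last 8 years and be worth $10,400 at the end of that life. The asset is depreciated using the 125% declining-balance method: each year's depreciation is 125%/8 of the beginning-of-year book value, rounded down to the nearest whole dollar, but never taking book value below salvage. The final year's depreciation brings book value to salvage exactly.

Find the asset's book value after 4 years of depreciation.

$79,954

Depreciable base = $157,753 − $10,400 = $147,353.
Year 1: ⌊$157,753 × 125%/8⌋ = $24,648. Book value $133,105.
Year 2: ⌊$133,105 × 125%/8⌋ = $20,797. Book value $112,308.
Year 3: ⌊$112,308 × 125%/8⌋ = $17,548. Book value $94,760.
Year 4: ⌊$94,760 × 125%/8⌋ = $14,806. Book value $79,954.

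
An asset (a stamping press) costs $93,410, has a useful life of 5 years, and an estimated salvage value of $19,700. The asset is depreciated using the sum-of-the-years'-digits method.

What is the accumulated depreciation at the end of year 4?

$68,796

Depreciable base = $93,410 − $19,700 = $73,710.
Sum of the years' digits = 5+4+3+2+1 = 15.
Year 1: $73,710 × 5/15 = $24,570. Book value $68,840.
Year 2: $73,710 × 4/15 = $19,656. Book value $49,184.
Year 3: $73,710 × 3/15 = $14,742. Book value $34,442.
Year 4: $73,710 × 2/15 = $9,828. Book value $24,614.
Accumulated through year 4 = $93,410 − $24,614 = $68,796.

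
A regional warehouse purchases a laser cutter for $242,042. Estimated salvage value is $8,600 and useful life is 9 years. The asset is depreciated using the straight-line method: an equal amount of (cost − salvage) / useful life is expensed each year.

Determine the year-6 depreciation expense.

$25,938

Depreciable base = $242,042 − $8,600 = $233,442.
Annual expense = $233,442 / 9 = $25,938.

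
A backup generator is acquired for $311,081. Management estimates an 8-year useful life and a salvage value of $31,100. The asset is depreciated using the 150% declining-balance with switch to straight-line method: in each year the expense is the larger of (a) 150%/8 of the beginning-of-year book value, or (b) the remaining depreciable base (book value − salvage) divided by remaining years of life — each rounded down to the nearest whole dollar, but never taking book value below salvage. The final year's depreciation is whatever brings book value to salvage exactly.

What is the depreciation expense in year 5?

$26,118

Depreciable base = $311,081 − $31,100 = $279,981.
Year 1: DB = ⌊$311,081 × 150%/8⌋ = $58,327; SL = ⌊$279,981/8⌋ = $34,997 → take DB $58,327. Book value $252,754.
Year 2: DB = ⌊$252,754 × 150%/8⌋ = $47,391; SL = ⌊$221,654/7⌋ = $31,664 → take DB $47,391. Book value $205,363.
Year 3: DB = ⌊$205,363 × 150%/8⌋ = $38,505; SL = ⌊$174,263/6⌋ = $29,043 → take DB $38,505. Book value $166,858.
Year 4: DB = ⌊$166,858 × 150%/8⌋ = $31,285; SL = ⌊$135,758/5⌋ = $27,151 → take DB $31,285. Book value $135,573.
Year 5: DB = ⌊$135,573 × 150%/8⌋ = $25,419; SL = ⌊$104,473/4⌋ = $26,118 → take SL $26,118. Book value $109,455.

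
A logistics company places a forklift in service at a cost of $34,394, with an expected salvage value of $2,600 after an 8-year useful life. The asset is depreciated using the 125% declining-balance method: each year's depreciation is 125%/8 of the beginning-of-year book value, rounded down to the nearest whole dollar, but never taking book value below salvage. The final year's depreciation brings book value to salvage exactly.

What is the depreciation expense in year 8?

$7,873

Depreciable base = $34,394 − $2,600 = $31,794.
Year 1: ⌊$34,394 × 125%/8⌋ = $5,374. Book value $29,020.
Year 2: ⌊$29,020 × 125%/8⌋ = $4,534. Book value $24,486.
Year 3: ⌊$24,486 × 125%/8⌋ = $3,825. Book value $20,661.
Year 4: ⌊$20,661 × 125%/8⌋ = $3,228. Book value $17,433.
Year 5: ⌊$17,433 × 125%/8⌋ = $2,723. Book value $14,710.
Year 6: ⌊$14,710 × 125%/8⌋ = $2,298. Book value $12,412.
Year 7: ⌊$12,412 × 125%/8⌋ = $1,939. Book value $10,473.
Year 8 (final): $10,473 − $2,600 = $7,873. Book value $2,600.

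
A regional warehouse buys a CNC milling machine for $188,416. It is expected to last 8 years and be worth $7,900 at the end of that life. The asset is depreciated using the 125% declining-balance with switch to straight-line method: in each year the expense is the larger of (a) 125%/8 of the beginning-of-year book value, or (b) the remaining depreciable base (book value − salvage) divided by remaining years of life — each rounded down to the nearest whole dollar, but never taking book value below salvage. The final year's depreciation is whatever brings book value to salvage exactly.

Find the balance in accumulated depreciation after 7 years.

Depreciable base = $188,416 − $7,900 = $180,516.
Year 1: DB = ⌊$188,416 × 125%/8⌋ = $29,440; SL = ⌊$180,516/8⌋ = $22,564 → take DB $29,440. Book value $158,976.
Year 2: DB = ⌊$158,976 × 125%/8⌋ = $24,840; SL = ⌊$151,076/7⌋ = $21,582 → take DB $24,840. Book value $134,136.
Year 3: DB = ⌊$134,136 × 125%/8⌋ = $20,958; SL = ⌊$126,236/6⌋ = $21,039 → take SL $21,039. Book value $113,097.
Year 4: DB = ⌊$113,097 × 125%/8⌋ = $17,671; SL = ⌊$105,197/5⌋ = $21,039 → take SL $21,039. Book value $92,058.
Year 5: DB = ⌊$92,058 × 125%/8⌋ = $14,384; SL = ⌊$84,158/4⌋ = $21,039 → take SL $21,039. Book value $71,019.
Year 6: DB = ⌊$71,019 × 125%/8⌋ = $11,096; SL = ⌊$63,119/3⌋ = $21,039 → take SL $21,039. Book value $49,980.
Year 7: DB = ⌊$49,980 × 125%/8⌋ = $7,809; SL = ⌊$42,080/2⌋ = $21,040 → take SL $21,040. Book value $28,940.
Accumulated through year 7 = $188,416 − $28,940 = $159,476.

$159,476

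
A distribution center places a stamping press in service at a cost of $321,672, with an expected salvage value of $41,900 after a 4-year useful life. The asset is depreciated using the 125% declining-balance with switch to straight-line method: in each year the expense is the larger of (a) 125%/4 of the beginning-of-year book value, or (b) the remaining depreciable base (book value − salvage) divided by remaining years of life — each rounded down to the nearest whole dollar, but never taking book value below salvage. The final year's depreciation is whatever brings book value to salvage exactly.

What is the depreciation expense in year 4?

Depreciable base = $321,672 − $41,900 = $279,772.
Year 1: DB = ⌊$321,672 × 125%/4⌋ = $100,522; SL = ⌊$279,772/4⌋ = $69,943 → take DB $100,522. Book value $221,150.
Year 2: DB = ⌊$221,150 × 125%/4⌋ = $69,109; SL = ⌊$179,250/3⌋ = $59,750 → take DB $69,109. Book value $152,041.
Year 3: DB = ⌊$152,041 × 125%/4⌋ = $47,512; SL = ⌊$110,141/2⌋ = $55,070 → take SL $55,070. Book value $96,971.
Year 4 (final): $96,971 − $41,900 = $55,071. Book value $41,900.

$55,071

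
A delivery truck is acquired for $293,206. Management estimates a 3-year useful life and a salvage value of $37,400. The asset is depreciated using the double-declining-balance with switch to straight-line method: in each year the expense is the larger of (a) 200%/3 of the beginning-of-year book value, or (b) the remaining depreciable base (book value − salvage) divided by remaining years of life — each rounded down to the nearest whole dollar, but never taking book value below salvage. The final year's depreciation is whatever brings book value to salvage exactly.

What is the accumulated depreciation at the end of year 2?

$255,806

Depreciable base = $293,206 − $37,400 = $255,806.
Year 1: DB = ⌊$293,206 × 200%/3⌋ = $195,470; SL = ⌊$255,806/3⌋ = $85,268 → take DB $195,470. Book value $97,736.
Year 2: DB = ⌊$97,736 × 200%/3⌋ = $65,157; SL = ⌊$60,336/2⌋ = $30,168 → take DB $65,157, capped at $60,336. Book value $37,400.
Accumulated through year 2 = $293,206 − $37,400 = $255,806.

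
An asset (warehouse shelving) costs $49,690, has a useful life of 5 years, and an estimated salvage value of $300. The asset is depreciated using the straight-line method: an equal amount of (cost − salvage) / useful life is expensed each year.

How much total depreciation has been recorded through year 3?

$29,634

Depreciable base = $49,690 − $300 = $49,390.
Annual expense = $49,390 / 5 = $9,878.
End of year 1: book value $39,812.
End of year 2: book value $29,934.
End of year 3: book value $20,056.
Accumulated through year 3 = $49,690 − $20,056 = $29,634.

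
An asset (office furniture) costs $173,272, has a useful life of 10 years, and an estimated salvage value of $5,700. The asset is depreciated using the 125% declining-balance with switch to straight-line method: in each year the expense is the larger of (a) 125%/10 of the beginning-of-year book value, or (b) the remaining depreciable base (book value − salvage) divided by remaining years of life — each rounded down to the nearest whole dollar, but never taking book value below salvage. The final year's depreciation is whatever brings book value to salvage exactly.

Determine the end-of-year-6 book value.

Depreciable base = $173,272 − $5,700 = $167,572.
Year 1: DB = ⌊$173,272 × 125%/10⌋ = $21,659; SL = ⌊$167,572/10⌋ = $16,757 → take DB $21,659. Book value $151,613.
Year 2: DB = ⌊$151,613 × 125%/10⌋ = $18,951; SL = ⌊$145,913/9⌋ = $16,212 → take DB $18,951. Book value $132,662.
Year 3: DB = ⌊$132,662 × 125%/10⌋ = $16,582; SL = ⌊$126,962/8⌋ = $15,870 → take DB $16,582. Book value $116,080.
Year 4: DB = ⌊$116,080 × 125%/10⌋ = $14,510; SL = ⌊$110,380/7⌋ = $15,768 → take SL $15,768. Book value $100,312.
Year 5: DB = ⌊$100,312 × 125%/10⌋ = $12,539; SL = ⌊$94,612/6⌋ = $15,768 → take SL $15,768. Book value $84,544.
Year 6: DB = ⌊$84,544 × 125%/10⌋ = $10,568; SL = ⌊$78,844/5⌋ = $15,768 → take SL $15,768. Book value $68,776.

$68,776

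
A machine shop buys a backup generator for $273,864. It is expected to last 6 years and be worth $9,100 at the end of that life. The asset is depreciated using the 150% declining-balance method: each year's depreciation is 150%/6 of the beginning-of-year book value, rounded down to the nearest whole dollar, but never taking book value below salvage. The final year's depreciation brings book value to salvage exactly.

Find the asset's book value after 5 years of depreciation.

Depreciable base = $273,864 − $9,100 = $264,764.
Year 1: ⌊$273,864 × 150%/6⌋ = $68,466. Book value $205,398.
Year 2: ⌊$205,398 × 150%/6⌋ = $51,349. Book value $154,049.
Year 3: ⌊$154,049 × 150%/6⌋ = $38,512. Book value $115,537.
Year 4: ⌊$115,537 × 150%/6⌋ = $28,884. Book value $86,653.
Year 5: ⌊$86,653 × 150%/6⌋ = $21,663. Book value $64,990.

$64,990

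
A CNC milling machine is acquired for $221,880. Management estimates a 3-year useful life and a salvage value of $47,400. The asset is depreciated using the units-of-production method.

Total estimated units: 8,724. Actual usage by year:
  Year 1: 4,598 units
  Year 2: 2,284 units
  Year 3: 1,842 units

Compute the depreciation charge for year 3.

Depreciable base = $221,880 − $47,400 = $174,480.
Rate = $174,480 / 8,724 units = $20 per unit.
Year 1: 4,598 × $20 = $91,960. Book value $129,920.
Year 2: 2,284 × $20 = $45,680. Book value $84,240.
Year 3: 1,842 × $20 = $36,840. Book value $47,400.

$36,840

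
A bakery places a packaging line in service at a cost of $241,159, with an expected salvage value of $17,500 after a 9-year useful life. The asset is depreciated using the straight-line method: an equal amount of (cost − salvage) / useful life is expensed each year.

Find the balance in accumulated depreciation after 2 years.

$49,702

Depreciable base = $241,159 − $17,500 = $223,659.
Annual expense = $223,659 / 9 = $24,851.
End of year 1: book value $216,308.
End of year 2: book value $191,457.
Accumulated through year 2 = $241,159 − $191,457 = $49,702.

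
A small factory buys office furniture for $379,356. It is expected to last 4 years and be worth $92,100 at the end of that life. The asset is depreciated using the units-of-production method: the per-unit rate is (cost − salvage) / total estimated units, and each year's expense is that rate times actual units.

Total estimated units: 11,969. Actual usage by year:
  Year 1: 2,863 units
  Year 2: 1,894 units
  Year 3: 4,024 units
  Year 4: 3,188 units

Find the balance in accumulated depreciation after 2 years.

Depreciable base = $379,356 − $92,100 = $287,256.
Rate = $287,256 / 11,969 units = $24 per unit.
Year 1: 2,863 × $24 = $68,712. Book value $310,644.
Year 2: 1,894 × $24 = $45,456. Book value $265,188.
Accumulated through year 2 = $379,356 − $265,188 = $114,168.

$114,168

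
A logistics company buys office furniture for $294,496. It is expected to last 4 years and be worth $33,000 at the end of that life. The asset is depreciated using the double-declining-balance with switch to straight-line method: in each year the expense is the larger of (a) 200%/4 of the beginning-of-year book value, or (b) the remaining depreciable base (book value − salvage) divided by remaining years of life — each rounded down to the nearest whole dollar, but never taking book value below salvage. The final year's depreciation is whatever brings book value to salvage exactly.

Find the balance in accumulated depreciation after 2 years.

Depreciable base = $294,496 − $33,000 = $261,496.
Year 1: DB = ⌊$294,496 × 200%/4⌋ = $147,248; SL = ⌊$261,496/4⌋ = $65,374 → take DB $147,248. Book value $147,248.
Year 2: DB = ⌊$147,248 × 200%/4⌋ = $73,624; SL = ⌊$114,248/3⌋ = $38,082 → take DB $73,624. Book value $73,624.
Accumulated through year 2 = $294,496 − $73,624 = $220,872.

$220,872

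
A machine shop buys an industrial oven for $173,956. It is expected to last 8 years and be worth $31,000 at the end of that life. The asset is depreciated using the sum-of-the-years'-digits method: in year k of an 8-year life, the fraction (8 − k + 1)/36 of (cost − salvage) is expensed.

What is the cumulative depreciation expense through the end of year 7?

Depreciable base = $173,956 − $31,000 = $142,956.
Sum of the years' digits = 8+7+6+5+4+3+2+1 = 36.
Year 1: $142,956 × 8/36 = $31,768. Book value $142,188.
Year 2: $142,956 × 7/36 = $27,797. Book value $114,391.
Year 3: $142,956 × 6/36 = $23,826. Book value $90,565.
Year 4: $142,956 × 5/36 = $19,855. Book value $70,710.
Year 5: $142,956 × 4/36 = $15,884. Book value $54,826.
Year 6: $142,956 × 3/36 = $11,913. Book value $42,913.
Year 7: $142,956 × 2/36 = $7,942. Book value $34,971.
Accumulated through year 7 = $173,956 − $34,971 = $138,985.

$138,985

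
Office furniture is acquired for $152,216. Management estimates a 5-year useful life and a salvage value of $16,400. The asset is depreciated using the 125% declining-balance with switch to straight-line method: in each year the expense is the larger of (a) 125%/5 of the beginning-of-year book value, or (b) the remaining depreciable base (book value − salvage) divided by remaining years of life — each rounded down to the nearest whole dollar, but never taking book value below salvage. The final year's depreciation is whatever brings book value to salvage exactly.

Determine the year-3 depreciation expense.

$23,074

Depreciable base = $152,216 − $16,400 = $135,816.
Year 1: DB = ⌊$152,216 × 125%/5⌋ = $38,054; SL = ⌊$135,816/5⌋ = $27,163 → take DB $38,054. Book value $114,162.
Year 2: DB = ⌊$114,162 × 125%/5⌋ = $28,540; SL = ⌊$97,762/4⌋ = $24,440 → take DB $28,540. Book value $85,622.
Year 3: DB = ⌊$85,622 × 125%/5⌋ = $21,405; SL = ⌊$69,222/3⌋ = $23,074 → take SL $23,074. Book value $62,548.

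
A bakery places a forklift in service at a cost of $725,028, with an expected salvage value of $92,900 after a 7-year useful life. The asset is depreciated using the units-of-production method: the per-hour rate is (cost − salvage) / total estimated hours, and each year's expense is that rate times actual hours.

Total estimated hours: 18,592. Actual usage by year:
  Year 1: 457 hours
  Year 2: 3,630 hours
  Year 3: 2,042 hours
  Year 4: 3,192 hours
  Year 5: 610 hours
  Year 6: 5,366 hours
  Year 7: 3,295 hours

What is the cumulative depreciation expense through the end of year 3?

Depreciable base = $725,028 − $92,900 = $632,128.
Rate = $632,128 / 18,592 hours = $34 per hour.
Year 1: 457 × $34 = $15,538. Book value $709,490.
Year 2: 3,630 × $34 = $123,420. Book value $586,070.
Year 3: 2,042 × $34 = $69,428. Book value $516,642.
Accumulated through year 3 = $725,028 − $516,642 = $208,386.

$208,386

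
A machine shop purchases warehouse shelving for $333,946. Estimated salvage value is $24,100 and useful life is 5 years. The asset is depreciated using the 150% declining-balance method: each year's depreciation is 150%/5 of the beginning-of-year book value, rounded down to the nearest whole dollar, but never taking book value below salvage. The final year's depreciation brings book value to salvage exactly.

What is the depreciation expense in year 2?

$70,128

Depreciable base = $333,946 − $24,100 = $309,846.
Year 1: ⌊$333,946 × 150%/5⌋ = $100,183. Book value $233,763.
Year 2: ⌊$233,763 × 150%/5⌋ = $70,128. Book value $163,635.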